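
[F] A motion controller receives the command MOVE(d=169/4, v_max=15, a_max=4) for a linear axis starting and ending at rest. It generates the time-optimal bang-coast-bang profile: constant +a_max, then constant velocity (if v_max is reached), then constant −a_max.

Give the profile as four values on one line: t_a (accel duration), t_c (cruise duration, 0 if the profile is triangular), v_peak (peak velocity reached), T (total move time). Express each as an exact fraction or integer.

t_a=13/4 t_c=0 v_peak=13 T=13/2

(v_max)²/a_max = 15²/4 = 225/4
169/4 < 225/4 → triangular
v_peak = √(169/4·4) = √169 = 13
t_a = 13/4; t_c = 0
T = 2·13/4 = 13/2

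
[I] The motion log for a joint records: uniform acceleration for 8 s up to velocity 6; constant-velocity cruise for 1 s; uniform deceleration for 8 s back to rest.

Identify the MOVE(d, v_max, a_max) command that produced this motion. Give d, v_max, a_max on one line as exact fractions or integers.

a_max = 6/8 = 3/4
d_a = ½·6·8 = 24; d_c = 6·1 = 6
d = 2·24 + 6 = 54
t_c = 1 > 0 ⇒ limit active, v_max = 6

d=54 v_max=6 a_max=3/4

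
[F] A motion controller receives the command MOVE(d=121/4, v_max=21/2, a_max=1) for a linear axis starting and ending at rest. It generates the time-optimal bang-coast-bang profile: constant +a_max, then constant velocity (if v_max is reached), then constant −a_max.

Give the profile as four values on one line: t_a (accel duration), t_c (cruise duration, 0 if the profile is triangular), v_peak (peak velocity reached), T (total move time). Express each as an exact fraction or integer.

t_a=11/2 t_c=0 v_peak=11/2 T=11

vₘ²/aₘ = (21/2)²/1 = 441/4
121/4 < 441/4 → triangular
v_peak = √(121/4·1) = √(121/4) = 11/2
t_a = (11/2)/1 = 11/2; t_c = 0
T = 2·11/2 = 11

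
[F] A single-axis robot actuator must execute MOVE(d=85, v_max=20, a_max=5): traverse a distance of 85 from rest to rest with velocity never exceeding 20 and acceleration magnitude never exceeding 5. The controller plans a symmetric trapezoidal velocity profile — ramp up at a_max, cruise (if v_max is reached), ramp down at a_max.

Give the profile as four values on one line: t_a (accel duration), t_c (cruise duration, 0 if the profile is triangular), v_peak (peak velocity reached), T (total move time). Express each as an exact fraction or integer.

t_a=4 t_c=1/4 v_peak=20 T=33/4

vₘ²/aₘ = 20²/5 = 80
85 ≥ 80 ⇒ cruise phase
t_a = 20/5 = 4; v_peak = 20
d_cruise = 85 − 80 = 5; t_c = 5/20 = 1/4
T = 2·4 + 1/4 = 33/4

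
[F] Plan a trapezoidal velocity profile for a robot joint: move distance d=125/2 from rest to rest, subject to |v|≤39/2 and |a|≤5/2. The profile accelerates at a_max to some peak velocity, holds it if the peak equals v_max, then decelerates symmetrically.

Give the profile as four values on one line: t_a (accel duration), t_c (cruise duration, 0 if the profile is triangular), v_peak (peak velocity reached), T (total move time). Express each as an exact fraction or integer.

v_max²/a_max = (39/2)²/(5/2) = 1521/10
125/2 < 1521/10 so t_c = 0
v_peak = √(125/2·5/2) = √(625/4) = 25/2
t_a = (25/2)/(5/2) = 5; t_c = 0
T = 2·5 = 10

t_a=5 t_c=0 v_peak=25/2 T=10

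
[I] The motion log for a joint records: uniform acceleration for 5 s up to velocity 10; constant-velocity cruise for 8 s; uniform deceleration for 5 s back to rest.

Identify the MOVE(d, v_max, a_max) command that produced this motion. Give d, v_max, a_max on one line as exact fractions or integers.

a_max = 10/5 = 2
d_a = ½·10·5 = 25; d_c = 10·8 = 80
d = 2·25 + 80 = 130
t_c = 8 > 0 so v_max = 10

d=130 v_max=10 a_max=2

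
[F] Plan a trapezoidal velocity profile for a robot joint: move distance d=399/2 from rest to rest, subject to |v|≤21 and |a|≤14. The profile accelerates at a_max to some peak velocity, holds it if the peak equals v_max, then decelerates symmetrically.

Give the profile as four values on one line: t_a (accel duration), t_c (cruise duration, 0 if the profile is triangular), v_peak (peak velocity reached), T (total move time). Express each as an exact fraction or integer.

(v_max)²/a_max = 21²/14 = 63/2
399/2 ≥ 63/2 → trapezoidal
t_a = 21/14 = 3/2; v_peak = 21
d_cruise = 399/2 − 63/2 = 168; t_c = 168/21 = 8
T = 2·3/2 + 8 = 11

t_a=3/2 t_c=8 v_peak=21 T=11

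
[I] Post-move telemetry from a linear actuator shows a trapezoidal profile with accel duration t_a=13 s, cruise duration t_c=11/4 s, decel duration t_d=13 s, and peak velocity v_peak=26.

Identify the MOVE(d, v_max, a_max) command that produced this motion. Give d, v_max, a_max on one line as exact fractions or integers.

d=819/2 v_max=26 a_max=2

a_max = 26/13 = 2
d_a = ½·26·13 = 169; d_c = 26·11/4 = 143/2
d = 2·169 + 143/2 = 819/2
t_c = 11/4 > 0 → v_max = v_peak = 26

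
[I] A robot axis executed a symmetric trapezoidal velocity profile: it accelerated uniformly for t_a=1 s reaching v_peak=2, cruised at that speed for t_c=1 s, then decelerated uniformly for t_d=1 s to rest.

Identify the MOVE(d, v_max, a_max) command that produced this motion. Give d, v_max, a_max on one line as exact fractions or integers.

d=4 v_max=2 a_max=2

a_max = 2/1 = 2
d_a = ½·2·1 = 1; d_c = 2·1 = 2
d = 2·1 + 2 = 4
t_c = 1 > 0 → v_max = v_peak = 2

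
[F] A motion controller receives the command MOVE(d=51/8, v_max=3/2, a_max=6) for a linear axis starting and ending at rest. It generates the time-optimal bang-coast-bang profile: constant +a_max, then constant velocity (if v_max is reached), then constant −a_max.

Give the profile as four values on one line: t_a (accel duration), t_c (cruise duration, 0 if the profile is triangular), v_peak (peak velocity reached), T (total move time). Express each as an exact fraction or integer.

vₘ²/aₘ = (3/2)²/6 = 3/8
51/8 ≥ 3/8 ⇒ cruise phase
t_a = (3/2)/6 = 1/4; v_peak = 3/2
d_cruise = 51/8 − 3/8 = 6; t_c = 6/(3/2) = 4
T = 2·1/4 + 4 = 9/2

t_a=1/4 t_c=4 v_peak=3/2 T=9/2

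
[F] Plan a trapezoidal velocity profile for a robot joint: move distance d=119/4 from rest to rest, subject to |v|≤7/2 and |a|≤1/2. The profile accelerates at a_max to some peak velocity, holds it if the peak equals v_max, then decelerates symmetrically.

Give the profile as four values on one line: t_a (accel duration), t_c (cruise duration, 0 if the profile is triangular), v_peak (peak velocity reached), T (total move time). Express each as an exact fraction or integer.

t_a=7 t_c=3/2 v_peak=7/2 T=31/2

vₘ²/aₘ = (7/2)²/(1/2) = 49/2
119/4 ≥ 49/2 ⇒ cruise phase
t_a = (7/2)/(1/2) = 7; v_peak = 7/2
d_cruise = 119/4 − 49/2 = 21/4; t_c = (21/4)/(7/2) = 3/2
T = 2·7 + 3/2 = 31/2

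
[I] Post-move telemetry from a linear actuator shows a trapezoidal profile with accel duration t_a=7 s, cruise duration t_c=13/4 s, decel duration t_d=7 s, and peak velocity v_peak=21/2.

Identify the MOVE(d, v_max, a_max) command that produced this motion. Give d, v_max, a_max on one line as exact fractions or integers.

d=861/8 v_max=21/2 a_max=3/2

a_max = (21/2)/7 = 3/2
d_a = ½·21/2·7 = 147/4; d_c = 21/2·13/4 = 273/8
d = 2·147/4 + 273/8 = 861/8
t_c = 13/4 > 0 ⇒ limit active, v_max = 21/2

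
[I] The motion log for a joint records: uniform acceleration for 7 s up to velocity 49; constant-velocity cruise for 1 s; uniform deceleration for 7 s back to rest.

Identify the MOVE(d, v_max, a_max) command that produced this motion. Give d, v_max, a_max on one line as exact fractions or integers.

d=392 v_max=49 a_max=7

a_max = 49/7 = 7
d_a = ½·49·7 = 343/2; d_c = 49·1 = 49
d = 2·343/2 + 49 = 392
t_c = 1 > 0 so v_max = 49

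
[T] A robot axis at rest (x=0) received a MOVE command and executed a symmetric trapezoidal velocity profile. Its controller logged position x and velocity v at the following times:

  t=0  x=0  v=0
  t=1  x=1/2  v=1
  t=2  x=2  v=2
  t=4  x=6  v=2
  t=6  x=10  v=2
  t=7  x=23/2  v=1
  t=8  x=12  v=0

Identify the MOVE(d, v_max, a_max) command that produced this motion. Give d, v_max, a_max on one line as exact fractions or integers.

d=12 v_max=2 a_max=1

final state: t=8, x=12, v=0 → d = 12
a_max = (1−0)/(1−0) = 1
max v = 2 over t∈[2,6] → v_max = 2
check: 2·(2+4) = 12 ✓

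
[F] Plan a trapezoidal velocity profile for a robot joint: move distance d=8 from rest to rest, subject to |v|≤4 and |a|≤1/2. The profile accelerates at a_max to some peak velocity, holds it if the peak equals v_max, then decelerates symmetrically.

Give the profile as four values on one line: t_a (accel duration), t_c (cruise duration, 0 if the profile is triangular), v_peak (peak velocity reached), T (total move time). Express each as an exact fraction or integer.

v_max²/a_max = 4²/(1/2) = 32
8 < 32 so t_c = 0
v_peak = √(8·1/2) = √4 = 2
t_a = 2/(1/2) = 4; t_c = 0
T = 2·4 = 8

t_a=4 t_c=0 v_peak=2 T=8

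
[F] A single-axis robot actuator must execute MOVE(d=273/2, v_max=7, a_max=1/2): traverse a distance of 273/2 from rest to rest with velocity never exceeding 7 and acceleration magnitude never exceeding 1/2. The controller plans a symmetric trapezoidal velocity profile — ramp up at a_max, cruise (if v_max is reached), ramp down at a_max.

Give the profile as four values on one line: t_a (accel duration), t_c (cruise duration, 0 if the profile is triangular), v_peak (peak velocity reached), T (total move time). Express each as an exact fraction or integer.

vₘ²/aₘ = 7²/(1/2) = 98
273/2 ≥ 98 → trapezoidal
t_a = 7/(1/2) = 14; v_peak = 7
d_cruise = 273/2 − 98 = 77/2; t_c = (77/2)/7 = 11/2
T = 2·14 + 11/2 = 67/2

t_a=14 t_c=11/2 v_peak=7 T=67/2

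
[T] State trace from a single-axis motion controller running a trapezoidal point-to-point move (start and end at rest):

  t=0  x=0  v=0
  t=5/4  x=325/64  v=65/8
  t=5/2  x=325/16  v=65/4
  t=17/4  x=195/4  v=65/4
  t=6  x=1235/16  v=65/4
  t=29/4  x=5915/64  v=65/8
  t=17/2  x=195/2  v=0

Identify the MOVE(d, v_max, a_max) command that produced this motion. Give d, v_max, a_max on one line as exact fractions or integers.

final state: t=17/2, x=195/2, v=0 → d = 195/2
a_max = (65/8−0)/(5/4−0) = 13/2
max v = 65/4 over t∈[5/2,6] → v_max = 65/4
check: 65/4·(5/2+7/2) = 195/2 ✓

d=195/2 v_max=65/4 a_max=13/2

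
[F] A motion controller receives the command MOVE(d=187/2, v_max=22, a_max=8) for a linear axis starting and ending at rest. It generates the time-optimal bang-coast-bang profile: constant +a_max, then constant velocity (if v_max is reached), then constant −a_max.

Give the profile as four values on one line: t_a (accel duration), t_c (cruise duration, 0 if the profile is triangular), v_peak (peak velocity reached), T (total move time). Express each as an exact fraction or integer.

t_a=11/4 t_c=3/2 v_peak=22 T=7

v_max²/a_max = 22²/8 = 121/2
187/2 ≥ 121/2 → trapezoidal
t_a = 22/8 = 11/4; v_peak = 22
d_cruise = 187/2 − 121/2 = 33; t_c = 33/22 = 3/2
T = 2·11/4 + 3/2 = 7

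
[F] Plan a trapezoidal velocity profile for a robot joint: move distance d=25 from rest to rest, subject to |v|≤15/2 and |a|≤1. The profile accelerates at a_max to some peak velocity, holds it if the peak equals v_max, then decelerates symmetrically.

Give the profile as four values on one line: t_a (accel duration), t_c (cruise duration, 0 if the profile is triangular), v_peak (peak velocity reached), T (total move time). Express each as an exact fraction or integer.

(v_max)²/a_max = (15/2)²/1 = 225/4
25 < 225/4 → triangular
v_peak = √(25·1) = √25 = 5
t_a = 5/1 = 5; t_c = 0
T = 2·5 = 10

t_a=5 t_c=0 v_peak=5 T=10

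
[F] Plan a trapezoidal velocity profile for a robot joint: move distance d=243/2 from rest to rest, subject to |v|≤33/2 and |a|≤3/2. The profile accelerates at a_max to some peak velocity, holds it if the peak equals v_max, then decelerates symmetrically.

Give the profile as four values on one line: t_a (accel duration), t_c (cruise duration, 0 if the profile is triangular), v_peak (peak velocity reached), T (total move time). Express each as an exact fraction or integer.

t_a=9 t_c=0 v_peak=27/2 T=18

v_max²/a_max = (33/2)²/(3/2) = 363/2
243/2 < 363/2 ⇒ no cruise
v_peak = √(243/2·3/2) = √(729/4) = 27/2
t_a = (27/2)/(3/2) = 9; t_c = 0
T = 2·9 = 18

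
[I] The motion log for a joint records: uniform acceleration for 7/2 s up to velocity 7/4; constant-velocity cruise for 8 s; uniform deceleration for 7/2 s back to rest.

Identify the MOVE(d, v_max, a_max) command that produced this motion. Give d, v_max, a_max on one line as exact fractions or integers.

d=161/8 v_max=7/4 a_max=1/2

a_max = (7/4)/(7/2) = 1/2
d_a = ½·7/4·7/2 = 49/16; d_c = 7/4·8 = 14
d = 2·49/16 + 14 = 161/8
t_c = 8 > 0 so v_max = 7/4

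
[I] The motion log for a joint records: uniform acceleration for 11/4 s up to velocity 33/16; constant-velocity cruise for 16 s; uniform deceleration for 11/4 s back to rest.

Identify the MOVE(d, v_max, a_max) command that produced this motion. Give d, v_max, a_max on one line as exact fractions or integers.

a_max = (33/16)/(11/4) = 3/4
d_a = ½·33/16·11/4 = 363/128; d_c = 33/16·16 = 33
d = 2·363/128 + 33 = 2475/64
t_c = 16 > 0 ⇒ limit active, v_max = 33/16

d=2475/64 v_max=33/16 a_max=3/4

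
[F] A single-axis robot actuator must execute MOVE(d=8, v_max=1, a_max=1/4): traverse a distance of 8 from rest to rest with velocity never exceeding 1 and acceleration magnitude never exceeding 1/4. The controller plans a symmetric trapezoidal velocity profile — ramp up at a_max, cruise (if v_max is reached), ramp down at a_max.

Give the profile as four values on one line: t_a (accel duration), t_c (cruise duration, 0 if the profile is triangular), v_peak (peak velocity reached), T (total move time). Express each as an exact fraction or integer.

vₘ²/aₘ = 1²/(1/4) = 4
8 ≥ 4 so v_max reached
t_a = 1/(1/4) = 4; v_peak = 1
d_cruise = 8 − 4 = 4; t_c = 4/1 = 4
T = 2·4 + 4 = 12

t_a=4 t_c=4 v_peak=1 T=12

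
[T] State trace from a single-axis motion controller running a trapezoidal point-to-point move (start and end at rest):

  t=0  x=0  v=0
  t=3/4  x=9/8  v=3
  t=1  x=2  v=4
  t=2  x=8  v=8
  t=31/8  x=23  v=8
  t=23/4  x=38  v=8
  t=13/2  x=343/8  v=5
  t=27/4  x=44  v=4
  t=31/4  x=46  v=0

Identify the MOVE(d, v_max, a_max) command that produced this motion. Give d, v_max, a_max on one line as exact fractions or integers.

d=46 v_max=8 a_max=4

final state: t=31/4, x=46, v=0 → d = 46
a_max = (3−0)/(3/4−0) = 4
max v = 8 over t∈[2,23/4] → v_max = 8
check: 8·(2+15/4) = 46 ✓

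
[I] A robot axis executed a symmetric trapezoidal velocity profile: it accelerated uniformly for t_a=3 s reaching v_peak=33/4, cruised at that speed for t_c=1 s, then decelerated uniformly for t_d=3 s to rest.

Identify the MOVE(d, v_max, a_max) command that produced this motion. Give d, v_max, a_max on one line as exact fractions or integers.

a_max = (33/4)/3 = 11/4
d_a = ½·33/4·3 = 99/8; d_c = 33/4·1 = 33/4
d = 2·99/8 + 33/4 = 33
t_c = 1 > 0 so v_max = 33/4

d=33 v_max=33/4 a_max=11/4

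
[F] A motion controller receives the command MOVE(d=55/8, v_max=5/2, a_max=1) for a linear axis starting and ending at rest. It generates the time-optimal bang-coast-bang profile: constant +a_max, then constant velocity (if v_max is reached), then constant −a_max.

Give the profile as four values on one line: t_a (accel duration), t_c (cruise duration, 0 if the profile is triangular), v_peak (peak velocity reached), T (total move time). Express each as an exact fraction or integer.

(v_max)²/a_max = (5/2)²/1 = 25/4
55/8 ≥ 25/4 so v_max reached
t_a = (5/2)/1 = 5/2; v_peak = 5/2
d_cruise = 55/8 − 25/4 = 5/8; t_c = (5/8)/(5/2) = 1/4
T = 2·5/2 + 1/4 = 21/4

t_a=5/2 t_c=1/4 v_peak=5/2 T=21/4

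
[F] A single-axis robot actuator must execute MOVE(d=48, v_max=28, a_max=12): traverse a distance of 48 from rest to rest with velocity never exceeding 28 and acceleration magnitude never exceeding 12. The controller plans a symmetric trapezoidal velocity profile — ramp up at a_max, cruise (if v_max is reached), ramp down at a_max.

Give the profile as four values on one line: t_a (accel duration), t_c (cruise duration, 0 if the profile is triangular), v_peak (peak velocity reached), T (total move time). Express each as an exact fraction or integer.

v_max²/a_max = 28²/12 = 196/3
48 < 196/3 so t_c = 0
v_peak = √(48·12) = √576 = 24
t_a = 24/12 = 2; t_c = 0
T = 2·2 = 4

t_a=2 t_c=0 v_peak=24 T=4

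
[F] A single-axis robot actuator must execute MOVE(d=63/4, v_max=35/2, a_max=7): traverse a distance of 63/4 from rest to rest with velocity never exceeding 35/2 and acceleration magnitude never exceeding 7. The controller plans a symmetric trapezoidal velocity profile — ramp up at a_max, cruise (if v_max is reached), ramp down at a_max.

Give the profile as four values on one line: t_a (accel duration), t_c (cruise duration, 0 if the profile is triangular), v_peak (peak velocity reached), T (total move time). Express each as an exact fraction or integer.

v_max²/a_max = (35/2)²/7 = 175/4
63/4 < 175/4 ⇒ no cruise
v_peak = √(63/4·7) = √(441/4) = 21/2
t_a = (21/2)/7 = 3/2; t_c = 0
T = 2·3/2 = 3

t_a=3/2 t_c=0 v_peak=21/2 T=3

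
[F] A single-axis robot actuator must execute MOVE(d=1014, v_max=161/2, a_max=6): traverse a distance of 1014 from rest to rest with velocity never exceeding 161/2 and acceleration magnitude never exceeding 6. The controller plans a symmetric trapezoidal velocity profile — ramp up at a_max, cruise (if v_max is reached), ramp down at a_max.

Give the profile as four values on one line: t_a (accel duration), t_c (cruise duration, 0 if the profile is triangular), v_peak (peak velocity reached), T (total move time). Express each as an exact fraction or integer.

t_a=13 t_c=0 v_peak=78 T=26

v_max²/a_max = (161/2)²/6 = 25921/24
1014 < 25921/24 so t_c = 0
v_peak = √(1014·6) = √6084 = 78
t_a = 78/6 = 13; t_c = 0
T = 2·13 = 26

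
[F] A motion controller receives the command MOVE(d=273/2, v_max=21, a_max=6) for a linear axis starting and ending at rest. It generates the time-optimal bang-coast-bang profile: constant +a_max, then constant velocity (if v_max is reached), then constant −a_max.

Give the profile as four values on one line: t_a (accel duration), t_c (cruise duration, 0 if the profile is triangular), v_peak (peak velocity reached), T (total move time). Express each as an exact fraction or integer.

t_a=7/2 t_c=3 v_peak=21 T=10

(v_max)²/a_max = 21²/6 = 147/2
273/2 ≥ 147/2 ⇒ cruise phase
t_a = 21/6 = 7/2; v_peak = 21
d_cruise = 273/2 − 147/2 = 63; t_c = 63/21 = 3
T = 2·7/2 + 3 = 10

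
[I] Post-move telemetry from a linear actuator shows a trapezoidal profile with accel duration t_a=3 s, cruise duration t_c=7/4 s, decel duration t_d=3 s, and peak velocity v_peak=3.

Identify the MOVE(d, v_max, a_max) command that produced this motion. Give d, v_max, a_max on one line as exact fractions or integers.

d=57/4 v_max=3 a_max=1

a_max = 3/3 = 1
d_a = ½·3·3 = 9/2; d_c = 3·7/4 = 21/4
d = 2·9/2 + 21/4 = 57/4
t_c = 7/4 > 0 ⇒ limit active, v_max = 3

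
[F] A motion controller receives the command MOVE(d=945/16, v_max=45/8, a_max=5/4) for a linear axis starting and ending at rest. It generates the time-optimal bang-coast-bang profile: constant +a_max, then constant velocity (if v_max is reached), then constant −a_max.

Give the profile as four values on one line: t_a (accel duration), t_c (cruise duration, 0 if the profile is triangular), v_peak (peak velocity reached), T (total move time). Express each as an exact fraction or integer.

t_a=9/2 t_c=6 v_peak=45/8 T=15

v_max²/a_max = (45/8)²/(5/4) = 405/16
945/16 ≥ 405/16 so v_max reached
t_a = (45/8)/(5/4) = 9/2; v_peak = 45/8
d_cruise = 945/16 − 405/16 = 135/4; t_c = (135/4)/(45/8) = 6
T = 2·9/2 + 6 = 15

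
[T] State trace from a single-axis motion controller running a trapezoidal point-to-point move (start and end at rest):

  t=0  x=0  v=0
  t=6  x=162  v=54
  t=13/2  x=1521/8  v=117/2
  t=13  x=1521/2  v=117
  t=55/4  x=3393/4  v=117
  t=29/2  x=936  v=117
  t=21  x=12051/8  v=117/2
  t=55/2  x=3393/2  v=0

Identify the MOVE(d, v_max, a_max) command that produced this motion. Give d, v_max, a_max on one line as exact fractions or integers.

d=3393/2 v_max=117 a_max=9

final state: t=55/2, x=3393/2, v=0 → d = 3393/2
a_max = (54−0)/(6−0) = 9
max v = 117 over t∈[13,29/2] → v_max = 117
check: 117·(13+3/2) = 3393/2 ✓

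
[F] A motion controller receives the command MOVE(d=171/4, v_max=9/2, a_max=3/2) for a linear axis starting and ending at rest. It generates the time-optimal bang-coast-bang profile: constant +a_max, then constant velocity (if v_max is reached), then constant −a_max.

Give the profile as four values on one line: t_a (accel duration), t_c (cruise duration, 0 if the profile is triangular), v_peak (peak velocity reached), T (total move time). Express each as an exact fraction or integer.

(v_max)²/a_max = (9/2)²/(3/2) = 27/2
171/4 ≥ 27/2 so v_max reached
t_a = (9/2)/(3/2) = 3; v_peak = 9/2
d_cruise = 171/4 − 27/2 = 117/4; t_c = (117/4)/(9/2) = 13/2
T = 2·3 + 13/2 = 25/2

t_a=3 t_c=13/2 v_peak=9/2 T=25/2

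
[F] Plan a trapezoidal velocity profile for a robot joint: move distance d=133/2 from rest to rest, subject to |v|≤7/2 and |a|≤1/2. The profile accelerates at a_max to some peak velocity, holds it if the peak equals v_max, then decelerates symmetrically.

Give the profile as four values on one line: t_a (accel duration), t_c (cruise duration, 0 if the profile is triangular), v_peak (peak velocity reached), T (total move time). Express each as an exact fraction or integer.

t_a=7 t_c=12 v_peak=7/2 T=26

vₘ²/aₘ = (7/2)²/(1/2) = 49/2
133/2 ≥ 49/2 ⇒ cruise phase
t_a = (7/2)/(1/2) = 7; v_peak = 7/2
d_cruise = 133/2 − 49/2 = 42; t_c = 42/(7/2) = 12
T = 2·7 + 12 = 26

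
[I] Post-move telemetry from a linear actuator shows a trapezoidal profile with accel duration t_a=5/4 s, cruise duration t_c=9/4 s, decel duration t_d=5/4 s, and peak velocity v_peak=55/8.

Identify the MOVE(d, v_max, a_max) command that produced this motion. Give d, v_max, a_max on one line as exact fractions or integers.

a_max = (55/8)/(5/4) = 11/2
d_a = ½·55/8·5/4 = 275/64; d_c = 55/8·9/4 = 495/32
d = 2·275/64 + 495/32 = 385/16
t_c = 9/4 > 0 → v_max = v_peak = 55/8

d=385/16 v_max=55/8 a_max=11/2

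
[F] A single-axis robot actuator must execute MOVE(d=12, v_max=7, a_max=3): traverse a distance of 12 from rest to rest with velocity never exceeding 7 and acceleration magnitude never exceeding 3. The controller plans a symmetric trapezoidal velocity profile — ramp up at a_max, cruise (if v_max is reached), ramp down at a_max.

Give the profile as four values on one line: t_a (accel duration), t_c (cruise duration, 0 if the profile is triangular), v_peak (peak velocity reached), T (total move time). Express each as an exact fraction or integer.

v_max²/a_max = 7²/3 = 49/3
12 < 49/3 → triangular
v_peak = √(12·3) = √36 = 6
t_a = 6/3 = 2; t_c = 0
T = 2·2 = 4

t_a=2 t_c=0 v_peak=6 T=4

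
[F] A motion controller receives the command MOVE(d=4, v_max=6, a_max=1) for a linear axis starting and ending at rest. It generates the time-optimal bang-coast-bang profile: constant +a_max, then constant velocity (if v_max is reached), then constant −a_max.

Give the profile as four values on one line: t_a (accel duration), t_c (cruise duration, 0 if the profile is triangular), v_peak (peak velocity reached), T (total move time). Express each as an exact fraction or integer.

(v_max)²/a_max = 6²/1 = 36
4 < 36 so t_c = 0
v_peak = √(4·1) = √4 = 2
t_a = 2/1 = 2; t_c = 0
T = 2·2 = 4

t_a=2 t_c=0 v_peak=2 T=4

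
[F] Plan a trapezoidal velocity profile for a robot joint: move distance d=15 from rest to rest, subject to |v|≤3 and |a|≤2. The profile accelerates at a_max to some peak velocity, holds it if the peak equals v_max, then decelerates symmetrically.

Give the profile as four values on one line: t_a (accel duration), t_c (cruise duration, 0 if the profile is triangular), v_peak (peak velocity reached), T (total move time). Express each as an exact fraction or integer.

vₘ²/aₘ = 3²/2 = 9/2
15 ≥ 9/2 so v_max reached
t_a = 3/2; v_peak = 3
d_cruise = 15 − 9/2 = 21/2; t_c = (21/2)/3 = 7/2
T = 2·3/2 + 7/2 = 13/2

t_a=3/2 t_c=7/2 v_peak=3 T=13/2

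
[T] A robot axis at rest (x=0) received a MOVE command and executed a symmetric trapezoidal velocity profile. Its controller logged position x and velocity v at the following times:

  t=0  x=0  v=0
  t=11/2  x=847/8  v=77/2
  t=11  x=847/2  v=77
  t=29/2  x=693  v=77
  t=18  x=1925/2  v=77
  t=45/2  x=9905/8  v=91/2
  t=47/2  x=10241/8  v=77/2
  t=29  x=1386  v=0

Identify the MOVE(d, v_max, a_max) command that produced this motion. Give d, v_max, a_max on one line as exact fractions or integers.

final state: t=29, x=1386, v=0 → d = 1386
a_max = (77/2−0)/(11/2−0) = 7
max v = 77 over t∈[11,18] → v_max = 77
check: 77·(11+7) = 1386 ✓

d=1386 v_max=77 a_max=7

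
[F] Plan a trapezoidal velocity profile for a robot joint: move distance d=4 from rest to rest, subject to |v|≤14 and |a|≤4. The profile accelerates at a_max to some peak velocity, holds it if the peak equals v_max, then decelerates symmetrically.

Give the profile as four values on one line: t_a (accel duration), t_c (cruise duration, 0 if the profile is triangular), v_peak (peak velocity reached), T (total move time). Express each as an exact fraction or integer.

t_a=1 t_c=0 v_peak=4 T=2

vₘ²/aₘ = 14²/4 = 49
4 < 49 → triangular
v_peak = √(4·4) = √16 = 4
t_a = 4/4 = 1; t_c = 0
T = 2·1 = 2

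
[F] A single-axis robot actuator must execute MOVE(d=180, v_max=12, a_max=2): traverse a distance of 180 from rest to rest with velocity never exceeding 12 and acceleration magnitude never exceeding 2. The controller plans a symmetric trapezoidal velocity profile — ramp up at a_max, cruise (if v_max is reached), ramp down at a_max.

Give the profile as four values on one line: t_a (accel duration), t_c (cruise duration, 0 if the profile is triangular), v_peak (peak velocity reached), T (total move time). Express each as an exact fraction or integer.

t_a=6 t_c=9 v_peak=12 T=21

vₘ²/aₘ = 12²/2 = 72
180 ≥ 72 ⇒ cruise phase
t_a = 12/2 = 6; v_peak = 12
d_cruise = 180 − 72 = 108; t_c = 108/12 = 9
T = 2·6 + 9 = 21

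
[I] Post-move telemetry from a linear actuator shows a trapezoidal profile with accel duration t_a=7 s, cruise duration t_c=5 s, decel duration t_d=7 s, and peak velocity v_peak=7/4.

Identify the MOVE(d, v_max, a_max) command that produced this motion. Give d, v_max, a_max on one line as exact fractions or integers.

a_max = (7/4)/7 = 1/4
d_a = ½·7/4·7 = 49/8; d_c = 7/4·5 = 35/4
d = 2·49/8 + 35/4 = 21
t_c = 5 > 0 ⇒ limit active, v_max = 7/4

d=21 v_max=7/4 a_max=1/4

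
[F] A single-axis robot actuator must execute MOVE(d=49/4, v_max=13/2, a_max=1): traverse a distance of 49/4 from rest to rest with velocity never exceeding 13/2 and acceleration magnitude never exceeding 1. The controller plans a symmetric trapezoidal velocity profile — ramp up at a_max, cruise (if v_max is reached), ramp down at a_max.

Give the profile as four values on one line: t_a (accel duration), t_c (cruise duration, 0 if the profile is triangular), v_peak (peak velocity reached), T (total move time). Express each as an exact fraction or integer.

t_a=7/2 t_c=0 v_peak=7/2 T=7

(v_max)²/a_max = (13/2)²/1 = 169/4
49/4 < 169/4 so t_c = 0
v_peak = √(49/4·1) = √(49/4) = 7/2
t_a = (7/2)/1 = 7/2; t_c = 0
T = 2·7/2 = 7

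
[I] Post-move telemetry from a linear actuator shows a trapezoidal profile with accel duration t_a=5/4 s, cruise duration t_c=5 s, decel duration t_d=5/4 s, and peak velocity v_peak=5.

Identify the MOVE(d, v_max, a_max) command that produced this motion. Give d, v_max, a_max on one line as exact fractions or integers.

a_max = 5/(5/4) = 4
d_a = ½·5·5/4 = 25/8; d_c = 5·5 = 25
d = 2·25/8 + 25 = 125/4
t_c = 5 > 0 ⇒ limit active, v_max = 5

d=125/4 v_max=5 a_max=4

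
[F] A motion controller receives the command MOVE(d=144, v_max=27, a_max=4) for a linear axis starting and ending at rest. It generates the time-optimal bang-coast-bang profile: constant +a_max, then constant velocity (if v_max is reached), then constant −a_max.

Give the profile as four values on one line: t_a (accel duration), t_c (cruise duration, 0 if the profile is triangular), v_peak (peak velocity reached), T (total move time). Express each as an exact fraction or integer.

v_max²/a_max = 27²/4 = 729/4
144 < 729/4 → triangular
v_peak = √(144·4) = √576 = 24
t_a = 24/4 = 6; t_c = 0
T = 2·6 = 12

t_a=6 t_c=0 v_peak=24 T=12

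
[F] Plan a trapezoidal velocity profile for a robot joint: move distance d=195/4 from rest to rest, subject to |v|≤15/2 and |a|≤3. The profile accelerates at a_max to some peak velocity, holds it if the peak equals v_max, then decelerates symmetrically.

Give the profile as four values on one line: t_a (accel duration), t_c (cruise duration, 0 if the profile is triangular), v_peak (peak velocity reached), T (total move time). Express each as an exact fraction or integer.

t_a=5/2 t_c=4 v_peak=15/2 T=9

(v_max)²/a_max = (15/2)²/3 = 75/4
195/4 ≥ 75/4 so v_max reached
t_a = (15/2)/3 = 5/2; v_peak = 15/2
d_cruise = 195/4 − 75/4 = 30; t_c = 30/(15/2) = 4
T = 2·5/2 + 4 = 9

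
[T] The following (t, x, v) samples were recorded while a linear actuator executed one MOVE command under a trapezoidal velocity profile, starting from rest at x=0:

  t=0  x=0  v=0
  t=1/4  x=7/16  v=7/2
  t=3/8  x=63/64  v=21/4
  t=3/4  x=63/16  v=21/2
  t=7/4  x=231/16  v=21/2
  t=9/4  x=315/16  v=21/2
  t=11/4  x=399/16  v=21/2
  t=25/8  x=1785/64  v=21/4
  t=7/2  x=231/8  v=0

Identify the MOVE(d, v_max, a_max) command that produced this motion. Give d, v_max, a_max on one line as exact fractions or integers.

d=231/8 v_max=21/2 a_max=14

final state: t=7/2, x=231/8, v=0 → d = 231/8
a_max = (7/2−0)/(1/4−0) = 14
max v = 21/2 over t∈[3/4,11/4] → v_max = 21/2
check: 21/2·(3/4+2) = 231/8 ✓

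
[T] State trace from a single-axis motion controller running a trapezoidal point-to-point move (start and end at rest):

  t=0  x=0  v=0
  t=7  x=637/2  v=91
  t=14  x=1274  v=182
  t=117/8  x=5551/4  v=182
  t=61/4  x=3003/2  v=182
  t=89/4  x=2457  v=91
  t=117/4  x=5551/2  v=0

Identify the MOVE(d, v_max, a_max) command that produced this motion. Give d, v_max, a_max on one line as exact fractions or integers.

d=5551/2 v_max=182 a_max=13

final state: t=117/4, x=5551/2, v=0 → d = 5551/2
a_max = (91−0)/(7−0) = 13
max v = 182 over t∈[14,61/4] → v_max = 182
check: 182·(14+5/4) = 5551/2 ✓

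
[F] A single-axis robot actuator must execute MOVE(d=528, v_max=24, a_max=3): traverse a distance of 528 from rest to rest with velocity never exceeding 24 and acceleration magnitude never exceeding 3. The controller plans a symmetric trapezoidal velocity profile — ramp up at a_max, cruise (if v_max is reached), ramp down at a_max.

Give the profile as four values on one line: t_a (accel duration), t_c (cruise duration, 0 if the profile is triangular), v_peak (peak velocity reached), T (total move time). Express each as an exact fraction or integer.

t_a=8 t_c=14 v_peak=24 T=30

v_max²/a_max = 24²/3 = 192
528 ≥ 192 so v_max reached
t_a = 24/3 = 8; v_peak = 24
d_cruise = 528 − 192 = 336; t_c = 336/24 = 14
T = 2·8 + 14 = 30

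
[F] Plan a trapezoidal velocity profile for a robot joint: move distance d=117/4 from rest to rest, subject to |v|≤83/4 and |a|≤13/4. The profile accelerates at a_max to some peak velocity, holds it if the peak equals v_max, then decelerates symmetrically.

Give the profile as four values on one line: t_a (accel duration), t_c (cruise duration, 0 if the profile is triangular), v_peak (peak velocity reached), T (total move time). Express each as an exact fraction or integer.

(v_max)²/a_max = (83/4)²/(13/4) = 6889/52
117/4 < 6889/52 → triangular
v_peak = √(117/4·13/4) = √(1521/16) = 39/4
t_a = (39/4)/(13/4) = 3; t_c = 0
T = 2·3 = 6

t_a=3 t_c=0 v_peak=39/4 T=6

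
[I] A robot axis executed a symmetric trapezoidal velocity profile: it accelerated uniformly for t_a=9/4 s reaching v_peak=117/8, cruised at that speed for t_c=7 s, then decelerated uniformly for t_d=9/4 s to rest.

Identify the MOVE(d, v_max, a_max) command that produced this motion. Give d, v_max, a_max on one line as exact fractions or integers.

d=4329/32 v_max=117/8 a_max=13/2

a_max = (117/8)/(9/4) = 13/2
d_a = ½·117/8·9/4 = 1053/64; d_c = 117/8·7 = 819/8
d = 2·1053/64 + 819/8 = 4329/32
t_c = 7 > 0 ⇒ limit active, v_max = 117/8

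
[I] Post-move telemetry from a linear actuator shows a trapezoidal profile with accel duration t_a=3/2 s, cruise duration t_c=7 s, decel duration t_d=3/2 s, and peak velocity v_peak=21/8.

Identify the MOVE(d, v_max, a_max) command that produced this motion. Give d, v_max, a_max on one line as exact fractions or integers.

d=357/16 v_max=21/8 a_max=7/4

a_max = (21/8)/(3/2) = 7/4
d_a = ½·21/8·3/2 = 63/32; d_c = 21/8·7 = 147/8
d = 2·63/32 + 147/8 = 357/16
t_c = 7 > 0 → v_max = v_peak = 21/8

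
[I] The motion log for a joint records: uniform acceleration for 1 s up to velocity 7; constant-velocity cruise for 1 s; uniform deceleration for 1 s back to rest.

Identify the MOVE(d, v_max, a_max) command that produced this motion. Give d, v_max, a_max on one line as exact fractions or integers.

d=14 v_max=7 a_max=7

a_max = 7/1 = 7
d_a = ½·7·1 = 7/2; d_c = 7·1 = 7
d = 2·7/2 + 7 = 14
t_c = 1 > 0 so v_max = 7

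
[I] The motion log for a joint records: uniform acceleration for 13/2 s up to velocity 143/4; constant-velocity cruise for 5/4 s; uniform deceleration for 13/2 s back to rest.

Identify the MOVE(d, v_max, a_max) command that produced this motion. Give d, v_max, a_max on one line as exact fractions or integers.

a_max = (143/4)/(13/2) = 11/2
d_a = ½·143/4·13/2 = 1859/16; d_c = 143/4·5/4 = 715/16
d = 2·1859/16 + 715/16 = 4433/16
t_c = 5/4 > 0 ⇒ limit active, v_max = 143/4

d=4433/16 v_max=143/4 a_max=11/2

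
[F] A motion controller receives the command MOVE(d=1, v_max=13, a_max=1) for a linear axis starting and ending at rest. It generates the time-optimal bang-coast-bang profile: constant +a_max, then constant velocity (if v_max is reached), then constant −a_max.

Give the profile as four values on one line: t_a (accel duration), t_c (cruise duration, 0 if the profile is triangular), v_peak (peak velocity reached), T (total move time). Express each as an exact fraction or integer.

t_a=1 t_c=0 v_peak=1 T=2

(v_max)²/a_max = 13²/1 = 169
1 < 169 ⇒ no cruise
v_peak = √(1·1) = √1 = 1
t_a = 1/1 = 1; t_c = 0
T = 2·1 = 2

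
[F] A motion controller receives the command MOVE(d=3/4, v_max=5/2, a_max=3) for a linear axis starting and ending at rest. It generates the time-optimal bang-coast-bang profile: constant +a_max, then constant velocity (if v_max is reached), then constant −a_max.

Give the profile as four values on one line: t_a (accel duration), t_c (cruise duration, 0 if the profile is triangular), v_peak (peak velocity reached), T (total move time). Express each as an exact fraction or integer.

t_a=1/2 t_c=0 v_peak=3/2 T=1

(v_max)²/a_max = (5/2)²/3 = 25/12
3/4 < 25/12 → triangular
v_peak = √(3/4·3) = √(9/4) = 3/2
t_a = (3/2)/3 = 1/2; t_c = 0
T = 2·1/2 = 1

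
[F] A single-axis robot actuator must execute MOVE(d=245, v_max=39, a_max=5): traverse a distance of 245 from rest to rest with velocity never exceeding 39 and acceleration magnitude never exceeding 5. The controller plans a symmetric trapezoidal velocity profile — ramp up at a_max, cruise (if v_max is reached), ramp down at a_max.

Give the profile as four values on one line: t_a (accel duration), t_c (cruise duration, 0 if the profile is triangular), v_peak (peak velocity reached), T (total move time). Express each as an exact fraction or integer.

vₘ²/aₘ = 39²/5 = 1521/5
245 < 1521/5 so t_c = 0
v_peak = √(245·5) = √1225 = 35
t_a = 35/5 = 7; t_c = 0
T = 2·7 = 14

t_a=7 t_c=0 v_peak=35 T=14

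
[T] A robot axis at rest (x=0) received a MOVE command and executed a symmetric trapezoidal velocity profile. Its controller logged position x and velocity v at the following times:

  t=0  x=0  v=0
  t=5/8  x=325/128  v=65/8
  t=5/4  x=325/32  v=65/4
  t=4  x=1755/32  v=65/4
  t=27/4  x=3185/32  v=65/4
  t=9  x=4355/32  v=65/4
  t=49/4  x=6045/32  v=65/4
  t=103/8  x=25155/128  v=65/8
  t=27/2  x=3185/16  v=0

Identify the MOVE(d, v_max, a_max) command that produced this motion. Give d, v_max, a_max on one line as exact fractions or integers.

final state: t=27/2, x=3185/16, v=0 → d = 3185/16
a_max = (65/8−0)/(5/8−0) = 13
max v = 65/4 over t∈[5/4,49/4] → v_max = 65/4
check: 65/4·(5/4+11) = 3185/16 ✓

d=3185/16 v_max=65/4 a_max=13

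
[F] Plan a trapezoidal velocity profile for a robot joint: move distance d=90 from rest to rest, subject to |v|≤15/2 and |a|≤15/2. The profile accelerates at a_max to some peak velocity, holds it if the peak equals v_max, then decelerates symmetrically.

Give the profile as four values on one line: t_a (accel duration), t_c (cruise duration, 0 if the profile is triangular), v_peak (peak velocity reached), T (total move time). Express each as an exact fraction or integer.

(v_max)²/a_max = (15/2)²/(15/2) = 15/2
90 ≥ 15/2 → trapezoidal
t_a = (15/2)/(15/2) = 1; v_peak = 15/2
d_cruise = 90 − 15/2 = 165/2; t_c = (165/2)/(15/2) = 11
T = 2·1 + 11 = 13

t_a=1 t_c=11 v_peak=15/2 T=13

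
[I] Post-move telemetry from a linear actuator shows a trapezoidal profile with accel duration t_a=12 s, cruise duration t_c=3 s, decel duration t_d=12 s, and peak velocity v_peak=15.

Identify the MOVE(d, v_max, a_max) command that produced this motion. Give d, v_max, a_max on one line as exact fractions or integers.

d=225 v_max=15 a_max=5/4

a_max = 15/12 = 5/4
d_a = ½·15·12 = 90; d_c = 15·3 = 45
d = 2·90 + 45 = 225
t_c = 3 > 0 → v_max = v_peak = 15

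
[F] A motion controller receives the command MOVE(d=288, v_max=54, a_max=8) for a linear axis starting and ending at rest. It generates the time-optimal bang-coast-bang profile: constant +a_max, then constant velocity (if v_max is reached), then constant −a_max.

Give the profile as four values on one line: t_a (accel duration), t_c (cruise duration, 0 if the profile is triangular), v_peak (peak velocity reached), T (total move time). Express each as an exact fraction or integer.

t_a=6 t_c=0 v_peak=48 T=12

v_max²/a_max = 54²/8 = 729/2
288 < 729/2 ⇒ no cruise
v_peak = √(288·8) = √2304 = 48
t_a = 48/8 = 6; t_c = 0
T = 2·6 = 12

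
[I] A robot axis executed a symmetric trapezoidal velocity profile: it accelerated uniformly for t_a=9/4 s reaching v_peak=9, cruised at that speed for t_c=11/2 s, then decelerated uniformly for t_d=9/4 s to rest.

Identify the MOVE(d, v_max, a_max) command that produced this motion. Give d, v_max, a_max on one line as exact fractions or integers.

d=279/4 v_max=9 a_max=4

a_max = 9/(9/4) = 4
d_a = ½·9·9/4 = 81/8; d_c = 9·11/2 = 99/2
d = 2·81/8 + 99/2 = 279/4
t_c = 11/2 > 0 so v_max = 9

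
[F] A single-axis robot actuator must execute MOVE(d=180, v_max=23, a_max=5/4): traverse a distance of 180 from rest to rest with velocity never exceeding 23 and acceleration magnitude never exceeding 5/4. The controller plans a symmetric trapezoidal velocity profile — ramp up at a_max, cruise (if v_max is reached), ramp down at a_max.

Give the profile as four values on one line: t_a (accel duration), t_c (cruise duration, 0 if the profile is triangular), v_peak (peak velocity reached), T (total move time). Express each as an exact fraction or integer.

t_a=12 t_c=0 v_peak=15 T=24

v_max²/a_max = 23²/(5/4) = 2116/5
180 < 2116/5 ⇒ no cruise
v_peak = √(180·5/4) = √225 = 15
t_a = 15/(5/4) = 12; t_c = 0
T = 2·12 = 24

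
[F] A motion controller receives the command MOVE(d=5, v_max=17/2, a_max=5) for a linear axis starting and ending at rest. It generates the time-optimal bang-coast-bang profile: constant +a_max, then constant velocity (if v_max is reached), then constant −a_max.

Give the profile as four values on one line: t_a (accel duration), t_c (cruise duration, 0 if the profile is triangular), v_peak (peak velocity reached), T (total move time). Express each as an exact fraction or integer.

t_a=1 t_c=0 v_peak=5 T=2

vₘ²/aₘ = (17/2)²/5 = 289/20
5 < 289/20 so t_c = 0
v_peak = √(5·5) = √25 = 5
t_a = 5/5 = 1; t_c = 0
T = 2·1 = 2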